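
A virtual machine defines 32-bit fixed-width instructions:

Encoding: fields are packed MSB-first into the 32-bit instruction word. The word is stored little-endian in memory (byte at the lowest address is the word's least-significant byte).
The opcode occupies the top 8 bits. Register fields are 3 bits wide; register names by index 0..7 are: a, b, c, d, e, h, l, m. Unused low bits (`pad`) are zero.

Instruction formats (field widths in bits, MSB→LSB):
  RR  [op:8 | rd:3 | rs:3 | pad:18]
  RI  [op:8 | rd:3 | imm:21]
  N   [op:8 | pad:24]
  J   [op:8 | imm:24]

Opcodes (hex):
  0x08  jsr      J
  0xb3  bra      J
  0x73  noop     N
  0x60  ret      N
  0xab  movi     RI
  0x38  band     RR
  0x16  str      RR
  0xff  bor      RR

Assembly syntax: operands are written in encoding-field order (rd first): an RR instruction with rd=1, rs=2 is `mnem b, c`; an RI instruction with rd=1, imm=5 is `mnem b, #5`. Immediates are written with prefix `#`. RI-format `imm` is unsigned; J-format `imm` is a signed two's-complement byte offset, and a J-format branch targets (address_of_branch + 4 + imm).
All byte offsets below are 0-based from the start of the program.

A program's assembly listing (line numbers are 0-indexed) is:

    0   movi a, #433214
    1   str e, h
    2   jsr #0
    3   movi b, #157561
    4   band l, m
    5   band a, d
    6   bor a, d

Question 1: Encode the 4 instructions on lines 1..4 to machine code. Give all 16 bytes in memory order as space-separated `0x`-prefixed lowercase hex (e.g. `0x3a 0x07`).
0x00 0x00 0x94 0x16 0x00 0x00 0x00 0x08 0x79 0x67 0x22 0xab 0x00 0x00 0xdc 0x38

L1: str op=0x16:8|rd=4:3|rs=5:3|pad=0:18 ⇒ 0x16940000 ⇒ little 00 00 94 16
L2: jsr op=0x8:8|imm=0:24 ⇒ 0x08000000 ⇒ little 00 00 00 08
L3: movi op=0xab:8|rd=1:3|imm=157561:21 ⇒ 0xab226779 ⇒ little 79 67 22 ab
L4: band op=0x38:8|rd=6:3|rs=7:3|pad=0:18 ⇒ 0x38dc0000 ⇒ little 00 00 dc 38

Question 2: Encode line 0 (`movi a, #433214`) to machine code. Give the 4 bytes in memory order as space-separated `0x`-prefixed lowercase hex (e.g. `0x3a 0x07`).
L0: movi op=0xab:8|rd=0:3|imm=433214:21 ⇒ 0xab069c3e ⇒ little 3e 9c 06 ab

0x3e 0x9c 0x06 0xab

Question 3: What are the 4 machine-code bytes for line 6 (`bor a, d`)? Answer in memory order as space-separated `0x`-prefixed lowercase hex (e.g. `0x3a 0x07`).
0x00 0x00 0x0c 0xff

L6: bor op=0xff:8|rd=0:3|rs=3:3|pad=0:18 ⇒ 0xff0c0000 ⇒ little 00 00 0c ff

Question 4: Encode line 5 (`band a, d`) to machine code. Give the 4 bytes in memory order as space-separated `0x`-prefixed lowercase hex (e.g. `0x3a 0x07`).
0x00 0x00 0x0c 0x38

line 5 (band): pack op=0x38:8|rd=0:3|rs=3:3|pad=0:18 = 0x380c0000; little→ 00 00 0c 38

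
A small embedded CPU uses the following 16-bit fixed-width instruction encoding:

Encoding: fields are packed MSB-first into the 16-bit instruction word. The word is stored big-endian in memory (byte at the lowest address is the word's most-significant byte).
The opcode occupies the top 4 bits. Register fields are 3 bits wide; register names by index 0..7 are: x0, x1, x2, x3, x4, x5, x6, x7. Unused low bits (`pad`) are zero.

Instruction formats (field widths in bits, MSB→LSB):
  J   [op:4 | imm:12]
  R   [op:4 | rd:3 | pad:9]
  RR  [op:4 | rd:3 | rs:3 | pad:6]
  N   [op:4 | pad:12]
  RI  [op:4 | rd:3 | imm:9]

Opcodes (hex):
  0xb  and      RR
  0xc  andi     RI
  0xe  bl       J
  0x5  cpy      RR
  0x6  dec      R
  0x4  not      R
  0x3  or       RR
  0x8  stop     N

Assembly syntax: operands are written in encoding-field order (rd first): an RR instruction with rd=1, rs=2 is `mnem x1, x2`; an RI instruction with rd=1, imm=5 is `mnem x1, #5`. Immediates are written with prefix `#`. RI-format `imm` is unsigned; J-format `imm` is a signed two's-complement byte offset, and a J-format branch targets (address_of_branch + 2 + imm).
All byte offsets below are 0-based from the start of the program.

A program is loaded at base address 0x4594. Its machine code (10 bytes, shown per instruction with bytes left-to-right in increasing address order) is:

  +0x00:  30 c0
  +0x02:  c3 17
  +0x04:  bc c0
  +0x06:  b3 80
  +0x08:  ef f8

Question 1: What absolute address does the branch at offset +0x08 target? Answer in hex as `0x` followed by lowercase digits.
0x4596

@+08  big-endian(ef f8) = 0xeff8
  opcode bits[15:12]=0xe: bl/J
  [11:0] imm=4088 (s12→-8) = #-8
  target = base 0x4594 + off 0x08 + 2 + imm -8 = 0x4596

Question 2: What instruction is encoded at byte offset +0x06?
[06] b3 80 → 0xb380
  top 4b → 0xb → and [RR]
  [11:9] rd=1 = x1
  [8:6] rs=6 = x6

and x1, x6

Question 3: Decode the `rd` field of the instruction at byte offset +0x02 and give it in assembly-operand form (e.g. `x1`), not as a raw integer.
[02] c3 17 → 0xc317
  op=0xc317>>12=0xc ⇒ andi (RI)
  rd: (w>>9)&0x7=0x1 → x1
  imm: (w>>0)&0x1ff=0x117 → #279

x1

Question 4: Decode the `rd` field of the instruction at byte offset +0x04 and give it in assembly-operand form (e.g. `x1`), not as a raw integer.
[04] bc c0 → 0xbcc0
  top 4b → 0xb → and [RR]
  rd: (w>>9)&0x7=0x6 → x6
  rs: (w>>6)&0x7=0x3 → x3

x6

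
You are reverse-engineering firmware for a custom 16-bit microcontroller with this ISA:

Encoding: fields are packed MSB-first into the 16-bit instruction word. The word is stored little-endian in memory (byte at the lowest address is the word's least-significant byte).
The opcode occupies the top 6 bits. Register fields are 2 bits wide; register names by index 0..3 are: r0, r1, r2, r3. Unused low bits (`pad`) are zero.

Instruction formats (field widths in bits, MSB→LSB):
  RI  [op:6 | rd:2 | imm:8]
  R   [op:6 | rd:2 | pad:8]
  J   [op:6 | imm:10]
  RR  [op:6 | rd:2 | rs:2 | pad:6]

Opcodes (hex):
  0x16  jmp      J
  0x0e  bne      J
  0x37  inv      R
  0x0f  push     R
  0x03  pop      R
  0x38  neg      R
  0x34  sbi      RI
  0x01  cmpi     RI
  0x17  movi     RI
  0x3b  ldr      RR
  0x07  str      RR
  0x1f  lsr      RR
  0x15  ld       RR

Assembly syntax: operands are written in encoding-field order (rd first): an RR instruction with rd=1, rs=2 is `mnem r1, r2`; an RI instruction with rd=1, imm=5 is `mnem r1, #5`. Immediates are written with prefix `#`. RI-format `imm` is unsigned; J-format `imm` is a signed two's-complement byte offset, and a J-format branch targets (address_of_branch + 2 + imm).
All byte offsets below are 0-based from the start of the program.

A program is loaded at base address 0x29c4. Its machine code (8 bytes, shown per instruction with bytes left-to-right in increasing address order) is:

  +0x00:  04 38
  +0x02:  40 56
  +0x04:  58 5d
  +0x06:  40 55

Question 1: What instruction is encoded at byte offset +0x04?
off 0x04: read 58 5d as little → 0x5d58
  top 6b → 0x17 → movi [RI]
  [9:8] rd=1 = r1
  [7:0] imm=88 = #88

movi r1, #88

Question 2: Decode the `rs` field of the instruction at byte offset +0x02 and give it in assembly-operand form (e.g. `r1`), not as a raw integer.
r1

@+02  little-endian(40 56) = 0x5640
  opcode bits[15:10]=0x15: ld/RR
  rd: (w>>8)&0x3=0x2 → r2
  rs: (w>>6)&0x3=0x1 → r1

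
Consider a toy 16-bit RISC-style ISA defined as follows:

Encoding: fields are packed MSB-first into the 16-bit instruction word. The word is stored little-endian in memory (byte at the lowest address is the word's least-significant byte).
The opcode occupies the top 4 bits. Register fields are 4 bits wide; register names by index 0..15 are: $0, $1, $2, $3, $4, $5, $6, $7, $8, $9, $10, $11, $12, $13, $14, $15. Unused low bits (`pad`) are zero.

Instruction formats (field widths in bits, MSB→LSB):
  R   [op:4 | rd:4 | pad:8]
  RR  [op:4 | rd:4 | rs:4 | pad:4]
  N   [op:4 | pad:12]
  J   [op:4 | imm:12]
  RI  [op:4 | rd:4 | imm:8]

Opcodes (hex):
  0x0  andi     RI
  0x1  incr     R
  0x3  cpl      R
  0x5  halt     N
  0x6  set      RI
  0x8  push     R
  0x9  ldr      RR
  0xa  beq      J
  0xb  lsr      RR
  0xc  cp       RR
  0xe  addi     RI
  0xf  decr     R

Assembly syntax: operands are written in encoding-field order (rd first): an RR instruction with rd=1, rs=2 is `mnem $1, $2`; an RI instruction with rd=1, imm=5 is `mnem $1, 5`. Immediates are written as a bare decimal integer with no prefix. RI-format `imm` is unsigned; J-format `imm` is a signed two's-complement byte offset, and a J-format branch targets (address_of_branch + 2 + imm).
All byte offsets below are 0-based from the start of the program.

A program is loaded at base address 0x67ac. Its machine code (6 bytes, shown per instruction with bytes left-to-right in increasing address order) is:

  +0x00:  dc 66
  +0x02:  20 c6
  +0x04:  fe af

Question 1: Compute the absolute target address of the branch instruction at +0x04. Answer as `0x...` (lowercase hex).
0x67b0

@+04  little-endian(fe af) = 0xaffe
  op=0xaffe>>12=0xa ⇒ beq (J)
  imm: (w>>0)&0xfff=0xffe (s12→-2) → -2
  target = base 0x67ac + off 0x04 + 2 + imm -2 = 0x67b0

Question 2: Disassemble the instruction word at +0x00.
set $6, 220

@+00  little-endian(dc 66) = 0x66dc
  opcode bits[15:12]=0x6: set/RI
  rd: (w>>8)&0xf=0x6 → $6
  imm: (w>>0)&0xff=0xdc → 220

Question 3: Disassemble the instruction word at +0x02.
cp $6, $2

@+02  little-endian(20 c6) = 0xc620
  op=0xc620>>12=0xc ⇒ cp (RR)
  [11:8] rd=6 = $6
  [7:4] rs=2 = $2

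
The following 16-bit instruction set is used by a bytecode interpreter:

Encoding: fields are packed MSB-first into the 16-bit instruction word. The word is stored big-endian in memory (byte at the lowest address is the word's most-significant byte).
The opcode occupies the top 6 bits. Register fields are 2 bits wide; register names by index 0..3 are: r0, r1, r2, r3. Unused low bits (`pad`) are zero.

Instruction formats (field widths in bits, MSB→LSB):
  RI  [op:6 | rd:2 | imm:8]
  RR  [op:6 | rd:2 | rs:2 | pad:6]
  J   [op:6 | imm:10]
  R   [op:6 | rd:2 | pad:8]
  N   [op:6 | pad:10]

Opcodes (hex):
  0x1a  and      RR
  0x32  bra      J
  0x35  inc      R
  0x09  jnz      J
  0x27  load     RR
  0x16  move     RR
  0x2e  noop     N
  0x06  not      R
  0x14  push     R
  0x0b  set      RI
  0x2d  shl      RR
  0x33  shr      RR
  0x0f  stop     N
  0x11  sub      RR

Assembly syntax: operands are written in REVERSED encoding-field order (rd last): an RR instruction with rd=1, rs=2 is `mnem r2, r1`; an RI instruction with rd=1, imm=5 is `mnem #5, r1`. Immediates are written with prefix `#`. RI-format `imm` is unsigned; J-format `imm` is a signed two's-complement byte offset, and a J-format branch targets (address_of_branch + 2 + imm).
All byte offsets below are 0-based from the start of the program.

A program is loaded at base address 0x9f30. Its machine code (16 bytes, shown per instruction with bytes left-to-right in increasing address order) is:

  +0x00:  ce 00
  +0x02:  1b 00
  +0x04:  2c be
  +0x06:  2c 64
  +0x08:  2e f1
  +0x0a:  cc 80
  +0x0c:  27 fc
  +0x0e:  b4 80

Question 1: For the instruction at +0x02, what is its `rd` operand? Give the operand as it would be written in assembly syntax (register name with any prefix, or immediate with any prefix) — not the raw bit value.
@+02  big-endian(1b 00) = 0x1b00
  opcode bits[15:10]=0x6: not/R
  rd@[9:8]=0x3 ⇒ r3

r3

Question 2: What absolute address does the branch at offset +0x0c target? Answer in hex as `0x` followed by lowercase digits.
0x9f3a

@+0c  big-endian(27 fc) = 0x27fc
  opcode bits[15:10]=0x9: jnz/J
  imm@[9:0]=0x3fc (s10→-4) ⇒ #-4
  target = base 0x9f30 + off 0x0c + 2 + imm -4 = 0x9f3a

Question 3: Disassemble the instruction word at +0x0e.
+0x0e: b4 80 ⇒ word 0xb480 (big)
  top 6b → 0x2d → shl [RR]
  [9:8] rd=0 = r0
  [7:6] rs=2 = r2

shl r2, r0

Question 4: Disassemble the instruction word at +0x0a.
@+0a  big-endian(cc 80) = 0xcc80
  top 6b → 0x33 → shr [RR]
  [9:8] rd=0 = r0
  [7:6] rs=2 = r2

shr r2, r0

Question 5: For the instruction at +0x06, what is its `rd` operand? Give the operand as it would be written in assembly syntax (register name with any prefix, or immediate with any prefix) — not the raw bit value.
@+06  big-endian(2c 64) = 0x2c64
  op=0x2c64>>10=0xb ⇒ set (RI)
  rd@[9:8]=0x0 ⇒ r0
  imm@[7:0]=0x64 ⇒ #100

r0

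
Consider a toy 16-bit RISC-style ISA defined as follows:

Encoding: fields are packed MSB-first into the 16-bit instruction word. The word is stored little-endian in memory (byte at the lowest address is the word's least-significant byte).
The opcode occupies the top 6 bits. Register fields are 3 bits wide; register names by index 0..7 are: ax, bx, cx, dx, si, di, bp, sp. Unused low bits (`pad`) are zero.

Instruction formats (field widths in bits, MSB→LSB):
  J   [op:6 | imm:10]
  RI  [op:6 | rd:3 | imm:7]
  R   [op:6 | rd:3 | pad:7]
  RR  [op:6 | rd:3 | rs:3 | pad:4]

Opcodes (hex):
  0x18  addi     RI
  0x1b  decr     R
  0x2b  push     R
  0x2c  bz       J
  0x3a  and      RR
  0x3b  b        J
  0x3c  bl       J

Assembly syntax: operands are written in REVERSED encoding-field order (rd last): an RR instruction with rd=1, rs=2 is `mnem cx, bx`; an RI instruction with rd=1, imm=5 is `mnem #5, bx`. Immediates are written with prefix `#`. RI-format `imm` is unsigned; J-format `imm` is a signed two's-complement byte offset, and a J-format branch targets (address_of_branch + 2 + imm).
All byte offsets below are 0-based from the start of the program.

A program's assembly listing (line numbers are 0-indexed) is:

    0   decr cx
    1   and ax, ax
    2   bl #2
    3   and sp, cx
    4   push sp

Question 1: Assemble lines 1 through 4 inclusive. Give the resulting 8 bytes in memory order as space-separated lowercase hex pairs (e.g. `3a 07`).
00 e8 02 f0 70 e9 80 af

1. and fields op=0x3a:6|rd=0:3|rs=0:3|pad=0:4 → word e800h → 00 e8
2. bl fields op=0x3c:6|imm=2:10 → word f002h → 02 f0
3. and fields op=0x3a:6|rd=2:3|rs=7:3|pad=0:4 → word e970h → 70 e9
4. push fields op=0x2b:6|rd=7:3|pad=0:7 → word af80h → 80 af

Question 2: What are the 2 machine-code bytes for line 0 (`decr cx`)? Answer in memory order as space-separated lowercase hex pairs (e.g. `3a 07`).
L0: decr op=0x1b:6|rd=2:3|pad=0:7 ⇒ 0x6d00 ⇒ little 00 6d

00 6d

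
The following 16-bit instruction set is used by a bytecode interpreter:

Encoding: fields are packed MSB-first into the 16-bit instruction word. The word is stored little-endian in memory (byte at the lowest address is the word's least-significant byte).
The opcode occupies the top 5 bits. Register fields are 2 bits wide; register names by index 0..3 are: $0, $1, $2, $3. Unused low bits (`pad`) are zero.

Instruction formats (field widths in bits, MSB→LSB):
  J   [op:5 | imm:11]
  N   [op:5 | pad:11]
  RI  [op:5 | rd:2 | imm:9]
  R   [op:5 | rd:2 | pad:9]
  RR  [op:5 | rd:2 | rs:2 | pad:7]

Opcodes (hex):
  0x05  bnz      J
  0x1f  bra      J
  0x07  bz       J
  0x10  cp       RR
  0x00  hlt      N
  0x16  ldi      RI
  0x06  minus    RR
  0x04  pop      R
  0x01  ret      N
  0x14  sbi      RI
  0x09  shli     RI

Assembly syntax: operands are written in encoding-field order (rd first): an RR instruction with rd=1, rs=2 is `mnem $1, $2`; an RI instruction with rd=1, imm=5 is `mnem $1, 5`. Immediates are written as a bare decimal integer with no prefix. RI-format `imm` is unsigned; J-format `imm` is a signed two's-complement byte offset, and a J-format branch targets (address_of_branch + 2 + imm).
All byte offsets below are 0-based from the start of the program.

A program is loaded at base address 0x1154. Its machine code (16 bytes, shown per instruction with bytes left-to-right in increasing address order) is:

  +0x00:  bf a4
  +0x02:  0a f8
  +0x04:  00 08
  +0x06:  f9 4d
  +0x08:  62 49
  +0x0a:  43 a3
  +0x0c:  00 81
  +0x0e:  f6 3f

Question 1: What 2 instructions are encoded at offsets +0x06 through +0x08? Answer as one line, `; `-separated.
@+06  little-endian(f9 4d) = 0x4df9
  op=0x4df9>>11=0x9 ⇒ shli (RI)
  rd: (w>>9)&0x3=0x2 → $2
  imm: (w>>0)&0x1ff=0x1f9 → 505
@+08  little-endian(62 49) = 0x4962
  op=0x4962>>11=0x9 ⇒ shli (RI)
  rd: (w>>9)&0x3=0x0 → $0
  imm: (w>>0)&0x1ff=0x162 → 354

shli $2, 505; shli $0, 354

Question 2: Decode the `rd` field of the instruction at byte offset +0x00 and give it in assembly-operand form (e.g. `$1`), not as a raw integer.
$2

off 0x00: read bf a4 as little → 0xa4bf
  op=0xa4bf>>11=0x14 ⇒ sbi (RI)
  rd@[10:9]=0x2 ⇒ $2
  imm@[8:0]=0xbf ⇒ 191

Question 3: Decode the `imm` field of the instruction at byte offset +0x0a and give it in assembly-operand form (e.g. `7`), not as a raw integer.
323

@+0a  little-endian(43 a3) = 0xa343
  op=0xa343>>11=0x14 ⇒ sbi (RI)
  [10:9] rd=1 = $1
  [8:0] imm=323 = 323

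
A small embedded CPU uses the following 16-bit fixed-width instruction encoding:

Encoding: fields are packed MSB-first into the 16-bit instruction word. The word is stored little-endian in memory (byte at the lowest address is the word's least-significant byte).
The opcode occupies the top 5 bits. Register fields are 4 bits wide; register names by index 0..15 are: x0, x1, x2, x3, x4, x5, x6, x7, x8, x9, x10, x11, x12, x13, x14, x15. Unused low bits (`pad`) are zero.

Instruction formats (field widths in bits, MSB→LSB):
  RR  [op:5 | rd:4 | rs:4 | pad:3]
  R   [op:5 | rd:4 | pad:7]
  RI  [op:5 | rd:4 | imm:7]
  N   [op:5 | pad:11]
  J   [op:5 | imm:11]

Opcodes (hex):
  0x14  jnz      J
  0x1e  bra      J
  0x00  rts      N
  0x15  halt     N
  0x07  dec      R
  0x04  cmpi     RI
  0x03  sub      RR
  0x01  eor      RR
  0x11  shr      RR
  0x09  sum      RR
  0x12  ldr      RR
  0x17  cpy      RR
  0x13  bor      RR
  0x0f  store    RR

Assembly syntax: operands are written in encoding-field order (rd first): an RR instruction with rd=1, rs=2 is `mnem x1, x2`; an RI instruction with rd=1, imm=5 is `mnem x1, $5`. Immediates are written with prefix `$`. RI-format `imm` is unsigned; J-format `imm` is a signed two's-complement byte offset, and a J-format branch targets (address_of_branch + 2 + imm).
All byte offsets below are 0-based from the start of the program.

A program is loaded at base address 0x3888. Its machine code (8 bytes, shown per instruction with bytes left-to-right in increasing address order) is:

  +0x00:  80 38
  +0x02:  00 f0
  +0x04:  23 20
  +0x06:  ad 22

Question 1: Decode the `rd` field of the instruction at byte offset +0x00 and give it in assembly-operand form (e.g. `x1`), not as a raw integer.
@+00  little-endian(80 38) = 0x3880
  opcode bits[15:11]=0x7: dec/R
  rd: (w>>7)&0xf=0x1 → x1

x1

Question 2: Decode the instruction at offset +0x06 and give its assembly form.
+0x06: ad 22 ⇒ word 0x22ad (little)
  op=0x22ad>>11=0x4 ⇒ cmpi (RI)
  rd@[10:7]=0x5 ⇒ x5
  imm@[6:0]=0x2d ⇒ $45

cmpi x5, $45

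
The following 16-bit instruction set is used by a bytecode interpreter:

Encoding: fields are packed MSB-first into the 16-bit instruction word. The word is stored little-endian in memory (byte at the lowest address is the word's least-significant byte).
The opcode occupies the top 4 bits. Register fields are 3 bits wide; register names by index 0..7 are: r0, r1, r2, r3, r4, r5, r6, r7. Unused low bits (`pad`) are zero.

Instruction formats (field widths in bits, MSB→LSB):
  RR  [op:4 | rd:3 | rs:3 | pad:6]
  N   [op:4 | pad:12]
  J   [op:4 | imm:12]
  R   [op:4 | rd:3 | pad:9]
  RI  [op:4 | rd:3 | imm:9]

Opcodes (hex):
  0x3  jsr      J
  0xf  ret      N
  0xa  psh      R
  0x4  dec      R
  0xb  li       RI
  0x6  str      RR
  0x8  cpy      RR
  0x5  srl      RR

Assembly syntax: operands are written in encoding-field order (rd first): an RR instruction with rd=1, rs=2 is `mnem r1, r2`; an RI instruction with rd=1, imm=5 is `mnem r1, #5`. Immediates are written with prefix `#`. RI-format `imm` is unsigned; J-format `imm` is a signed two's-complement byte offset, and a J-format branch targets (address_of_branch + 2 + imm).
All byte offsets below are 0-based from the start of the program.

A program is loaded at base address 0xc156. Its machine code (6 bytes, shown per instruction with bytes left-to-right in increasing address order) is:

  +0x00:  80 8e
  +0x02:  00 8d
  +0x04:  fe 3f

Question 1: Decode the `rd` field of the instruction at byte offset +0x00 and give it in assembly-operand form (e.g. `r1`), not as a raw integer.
[00] 80 8e → 0x8e80
  top 4b → 0x8 → cpy [RR]
  rd@[11:9]=0x7 ⇒ r7
  rs@[8:6]=0x2 ⇒ r2

r7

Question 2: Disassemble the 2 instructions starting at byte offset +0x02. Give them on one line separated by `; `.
off 0x02: read 00 8d as little → 0x8d00
  op=0x8d00>>12=0x8 ⇒ cpy (RR)
  rd: (w>>9)&0x7=0x6 → r6
  rs: (w>>6)&0x7=0x4 → r4
off 0x04: read fe 3f as little → 0x3ffe
  op=0x3ffe>>12=0x3 ⇒ jsr (J)
  imm: (w>>0)&0xfff=0xffe (s12→-2) → #-2

cpy r6, r4; jsr #-2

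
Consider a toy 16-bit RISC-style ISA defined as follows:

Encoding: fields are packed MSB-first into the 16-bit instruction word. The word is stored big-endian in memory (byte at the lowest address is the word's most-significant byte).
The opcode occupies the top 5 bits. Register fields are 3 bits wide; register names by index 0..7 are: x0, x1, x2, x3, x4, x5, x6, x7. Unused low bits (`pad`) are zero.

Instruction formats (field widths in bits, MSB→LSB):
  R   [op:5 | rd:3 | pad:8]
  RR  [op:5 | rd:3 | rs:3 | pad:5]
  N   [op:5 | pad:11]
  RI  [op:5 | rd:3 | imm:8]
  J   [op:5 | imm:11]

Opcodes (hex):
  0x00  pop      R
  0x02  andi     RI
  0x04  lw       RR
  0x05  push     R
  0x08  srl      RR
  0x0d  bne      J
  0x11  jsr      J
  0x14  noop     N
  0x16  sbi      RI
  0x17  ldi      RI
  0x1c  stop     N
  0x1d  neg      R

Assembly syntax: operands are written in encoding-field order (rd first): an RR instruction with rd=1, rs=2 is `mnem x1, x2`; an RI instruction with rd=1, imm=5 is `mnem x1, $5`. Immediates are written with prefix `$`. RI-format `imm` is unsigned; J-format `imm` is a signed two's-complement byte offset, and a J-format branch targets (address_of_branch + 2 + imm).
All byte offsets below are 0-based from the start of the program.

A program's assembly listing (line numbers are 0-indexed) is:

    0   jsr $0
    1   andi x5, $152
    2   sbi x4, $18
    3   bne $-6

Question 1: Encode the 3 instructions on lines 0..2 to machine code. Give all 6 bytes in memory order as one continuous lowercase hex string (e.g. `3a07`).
0. jsr fields op=0x11:5|imm=0:11 → word 8800h → 88 00
1. andi fields op=0x2:5|rd=5:3|imm=152:8 → word 1598h → 15 98
2. sbi fields op=0x16:5|rd=4:3|imm=18:8 → word b412h → b4 12

88001598b412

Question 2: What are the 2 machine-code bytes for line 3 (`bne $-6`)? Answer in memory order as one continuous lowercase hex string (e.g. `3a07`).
3. bne fields op=0xd:5|imm=-6:11 → word 6ffah → 6f fa

6ffa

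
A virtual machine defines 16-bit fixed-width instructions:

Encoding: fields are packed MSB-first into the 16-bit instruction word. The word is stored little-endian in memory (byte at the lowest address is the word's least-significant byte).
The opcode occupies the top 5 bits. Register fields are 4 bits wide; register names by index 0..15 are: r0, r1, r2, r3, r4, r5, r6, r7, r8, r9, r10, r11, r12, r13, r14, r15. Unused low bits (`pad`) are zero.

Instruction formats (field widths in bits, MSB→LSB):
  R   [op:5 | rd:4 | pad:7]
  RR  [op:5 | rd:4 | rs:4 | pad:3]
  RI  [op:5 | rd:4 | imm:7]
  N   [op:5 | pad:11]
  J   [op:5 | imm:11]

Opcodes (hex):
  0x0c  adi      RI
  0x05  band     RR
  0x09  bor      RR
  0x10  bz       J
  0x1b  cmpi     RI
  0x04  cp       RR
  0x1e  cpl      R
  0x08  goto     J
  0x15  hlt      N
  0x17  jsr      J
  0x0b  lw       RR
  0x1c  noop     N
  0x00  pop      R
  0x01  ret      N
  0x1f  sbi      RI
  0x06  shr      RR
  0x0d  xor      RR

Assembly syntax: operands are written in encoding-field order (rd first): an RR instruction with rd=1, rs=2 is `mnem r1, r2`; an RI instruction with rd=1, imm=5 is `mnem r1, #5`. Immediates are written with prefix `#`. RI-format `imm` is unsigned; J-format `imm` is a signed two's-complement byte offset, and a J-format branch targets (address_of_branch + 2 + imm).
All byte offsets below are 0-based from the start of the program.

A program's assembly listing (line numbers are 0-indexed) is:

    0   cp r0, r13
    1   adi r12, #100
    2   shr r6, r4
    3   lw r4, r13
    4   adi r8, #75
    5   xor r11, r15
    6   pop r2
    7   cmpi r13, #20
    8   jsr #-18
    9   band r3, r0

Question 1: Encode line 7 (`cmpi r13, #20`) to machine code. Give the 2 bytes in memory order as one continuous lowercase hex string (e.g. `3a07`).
line 7 (cmpi): pack op=0x1b:5|rd=13:4|imm=20:7 = 0xde94; little→ 94 de

94de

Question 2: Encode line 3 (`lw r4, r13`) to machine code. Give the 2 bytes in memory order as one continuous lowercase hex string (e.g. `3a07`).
line 3 (lw): pack op=0xb:5|rd=4:4|rs=13:4|pad=0:3 = 0x5a68; little→ 68 5a

685a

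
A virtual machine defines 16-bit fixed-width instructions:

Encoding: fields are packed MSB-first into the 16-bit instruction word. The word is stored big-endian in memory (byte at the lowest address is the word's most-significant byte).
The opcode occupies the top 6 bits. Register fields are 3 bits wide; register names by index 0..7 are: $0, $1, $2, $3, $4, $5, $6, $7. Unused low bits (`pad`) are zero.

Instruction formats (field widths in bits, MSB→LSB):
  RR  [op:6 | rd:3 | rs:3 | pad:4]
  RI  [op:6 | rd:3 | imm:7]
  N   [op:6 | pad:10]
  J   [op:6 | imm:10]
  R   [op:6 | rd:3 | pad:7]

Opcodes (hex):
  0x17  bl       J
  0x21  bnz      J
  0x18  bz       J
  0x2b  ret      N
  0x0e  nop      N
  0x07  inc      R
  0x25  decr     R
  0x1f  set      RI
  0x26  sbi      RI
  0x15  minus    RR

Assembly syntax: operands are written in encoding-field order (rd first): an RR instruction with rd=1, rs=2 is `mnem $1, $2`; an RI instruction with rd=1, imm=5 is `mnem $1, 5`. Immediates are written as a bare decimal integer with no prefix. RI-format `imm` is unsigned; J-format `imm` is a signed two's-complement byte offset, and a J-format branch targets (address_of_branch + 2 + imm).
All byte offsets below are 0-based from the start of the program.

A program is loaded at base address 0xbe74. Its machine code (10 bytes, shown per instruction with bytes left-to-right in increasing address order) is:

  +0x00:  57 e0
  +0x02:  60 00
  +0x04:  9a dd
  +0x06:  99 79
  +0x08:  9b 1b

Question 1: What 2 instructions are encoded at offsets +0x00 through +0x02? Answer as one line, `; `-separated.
+0x00: 57 e0 ⇒ word 0x57e0 (big)
  top 6b → 0x15 → minus [RR]
  [9:7] rd=7 = $7
  [6:4] rs=6 = $6
+0x02: 60 00 ⇒ word 0x6000 (big)
  top 6b → 0x18 → bz [J]
  [9:0] imm=0 = 0

minus $7, $6; bz 0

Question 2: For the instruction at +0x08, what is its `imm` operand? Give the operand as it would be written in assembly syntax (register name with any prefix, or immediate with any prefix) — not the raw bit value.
+0x08: 9b 1b ⇒ word 0x9b1b (big)
  op=0x9b1b>>10=0x26 ⇒ sbi (RI)
  [9:7] rd=6 = $6
  [6:0] imm=27 = 27

27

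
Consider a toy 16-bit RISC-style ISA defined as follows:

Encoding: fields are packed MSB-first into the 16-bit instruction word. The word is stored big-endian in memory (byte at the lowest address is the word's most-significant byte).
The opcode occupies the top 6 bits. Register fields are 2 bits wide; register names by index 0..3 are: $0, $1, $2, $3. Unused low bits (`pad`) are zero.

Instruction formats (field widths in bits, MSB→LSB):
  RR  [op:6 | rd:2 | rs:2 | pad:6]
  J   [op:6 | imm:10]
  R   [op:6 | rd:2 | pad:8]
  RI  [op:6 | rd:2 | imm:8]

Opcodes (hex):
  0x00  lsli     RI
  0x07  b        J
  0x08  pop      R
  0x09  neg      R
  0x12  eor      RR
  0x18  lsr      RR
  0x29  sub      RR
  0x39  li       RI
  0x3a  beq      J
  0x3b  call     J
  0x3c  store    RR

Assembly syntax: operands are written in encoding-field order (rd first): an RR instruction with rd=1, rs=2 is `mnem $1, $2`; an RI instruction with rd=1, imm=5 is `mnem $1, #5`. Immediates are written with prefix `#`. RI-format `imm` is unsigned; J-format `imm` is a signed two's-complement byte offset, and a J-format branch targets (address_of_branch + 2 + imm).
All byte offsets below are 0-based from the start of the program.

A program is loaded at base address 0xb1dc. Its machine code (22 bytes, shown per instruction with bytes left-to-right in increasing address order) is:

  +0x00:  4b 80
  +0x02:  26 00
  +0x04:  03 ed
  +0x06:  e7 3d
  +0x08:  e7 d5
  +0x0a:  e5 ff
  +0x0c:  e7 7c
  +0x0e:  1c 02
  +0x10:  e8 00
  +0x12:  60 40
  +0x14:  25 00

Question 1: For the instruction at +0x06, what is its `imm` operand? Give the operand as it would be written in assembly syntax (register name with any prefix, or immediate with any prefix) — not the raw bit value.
[06] e7 3d → 0xe73d
  op=0xe73d>>10=0x39 ⇒ li (RI)
  rd: (w>>8)&0x3=0x3 → $3
  imm: (w>>0)&0xff=0x3d → #61

#61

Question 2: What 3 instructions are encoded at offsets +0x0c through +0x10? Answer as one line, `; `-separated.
li $3, #124; b #2; beq #0

[0c] e7 7c → 0xe77c
  op=0xe77c>>10=0x39 ⇒ li (RI)
  rd: (w>>8)&0x3=0x3 → $3
  imm: (w>>0)&0xff=0x7c → #124
[0e] 1c 02 → 0x1c02
  op=0x1c02>>10=0x7 ⇒ b (J)
  imm: (w>>0)&0x3ff=0x2 → #2
[10] e8 00 → 0xe800
  op=0xe800>>10=0x3a ⇒ beq (J)
  imm: (w>>0)&0x3ff=0x0 → #0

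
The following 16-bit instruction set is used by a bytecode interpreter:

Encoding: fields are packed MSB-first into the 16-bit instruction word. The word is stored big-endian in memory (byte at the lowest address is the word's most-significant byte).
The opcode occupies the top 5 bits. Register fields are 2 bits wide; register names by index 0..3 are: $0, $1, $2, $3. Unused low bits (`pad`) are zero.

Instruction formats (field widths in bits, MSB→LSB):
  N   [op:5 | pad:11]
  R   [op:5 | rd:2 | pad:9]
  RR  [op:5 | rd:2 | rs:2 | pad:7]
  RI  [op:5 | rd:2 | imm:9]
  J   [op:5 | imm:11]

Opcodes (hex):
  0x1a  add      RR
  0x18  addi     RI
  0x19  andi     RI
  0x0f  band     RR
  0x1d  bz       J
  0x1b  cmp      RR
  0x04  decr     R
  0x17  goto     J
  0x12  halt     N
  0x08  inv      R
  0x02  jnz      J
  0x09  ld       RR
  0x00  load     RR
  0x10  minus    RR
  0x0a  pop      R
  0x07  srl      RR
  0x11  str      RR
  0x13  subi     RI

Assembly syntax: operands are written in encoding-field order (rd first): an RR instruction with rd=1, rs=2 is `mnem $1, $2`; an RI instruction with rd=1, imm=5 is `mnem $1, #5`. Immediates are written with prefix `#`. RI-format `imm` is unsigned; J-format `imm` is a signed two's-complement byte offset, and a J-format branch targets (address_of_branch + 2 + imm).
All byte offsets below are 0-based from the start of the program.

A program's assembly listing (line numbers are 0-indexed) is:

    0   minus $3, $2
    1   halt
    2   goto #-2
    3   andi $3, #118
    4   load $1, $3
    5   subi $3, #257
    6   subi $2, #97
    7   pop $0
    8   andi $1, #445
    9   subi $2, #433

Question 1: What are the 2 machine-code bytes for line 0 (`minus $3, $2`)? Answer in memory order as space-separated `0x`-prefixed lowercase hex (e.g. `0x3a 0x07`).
0. minus fields op=0x10:5|rd=3:2|rs=2:2|pad=0:7 → word 8700h → 87 00

0x87 0x00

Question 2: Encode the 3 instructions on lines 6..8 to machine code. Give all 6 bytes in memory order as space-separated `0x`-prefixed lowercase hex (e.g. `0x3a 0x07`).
L6: subi op=0x13:5|rd=2:2|imm=97:9 ⇒ 0x9c61 ⇒ big 9c 61
L7: pop op=0xa:5|rd=0:2|pad=0:9 ⇒ 0x5000 ⇒ big 50 00
L8: andi op=0x19:5|rd=1:2|imm=445:9 ⇒ 0xcbbd ⇒ big cb bd

0x9c 0x61 0x50 0x00 0xcb 0xbd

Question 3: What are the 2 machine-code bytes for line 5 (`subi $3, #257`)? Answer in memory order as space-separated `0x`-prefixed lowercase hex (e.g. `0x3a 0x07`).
L5: subi op=0x13:5|rd=3:2|imm=257:9 ⇒ 0x9f01 ⇒ big 9f 01

0x9f 0x01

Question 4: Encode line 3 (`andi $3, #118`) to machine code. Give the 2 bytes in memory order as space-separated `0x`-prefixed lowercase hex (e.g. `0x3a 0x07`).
3. andi fields op=0x19:5|rd=3:2|imm=118:9 → word ce76h → ce 76

0xce 0x76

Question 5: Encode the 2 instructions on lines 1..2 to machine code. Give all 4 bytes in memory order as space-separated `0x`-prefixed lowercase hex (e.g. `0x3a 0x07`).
L1: halt op=0x12:5|pad=0:11 ⇒ 0x9000 ⇒ big 90 00
L2: goto op=0x17:5|imm=-2:11 ⇒ 0xbffe ⇒ big bf fe

0x90 0x00 0xbf 0xfe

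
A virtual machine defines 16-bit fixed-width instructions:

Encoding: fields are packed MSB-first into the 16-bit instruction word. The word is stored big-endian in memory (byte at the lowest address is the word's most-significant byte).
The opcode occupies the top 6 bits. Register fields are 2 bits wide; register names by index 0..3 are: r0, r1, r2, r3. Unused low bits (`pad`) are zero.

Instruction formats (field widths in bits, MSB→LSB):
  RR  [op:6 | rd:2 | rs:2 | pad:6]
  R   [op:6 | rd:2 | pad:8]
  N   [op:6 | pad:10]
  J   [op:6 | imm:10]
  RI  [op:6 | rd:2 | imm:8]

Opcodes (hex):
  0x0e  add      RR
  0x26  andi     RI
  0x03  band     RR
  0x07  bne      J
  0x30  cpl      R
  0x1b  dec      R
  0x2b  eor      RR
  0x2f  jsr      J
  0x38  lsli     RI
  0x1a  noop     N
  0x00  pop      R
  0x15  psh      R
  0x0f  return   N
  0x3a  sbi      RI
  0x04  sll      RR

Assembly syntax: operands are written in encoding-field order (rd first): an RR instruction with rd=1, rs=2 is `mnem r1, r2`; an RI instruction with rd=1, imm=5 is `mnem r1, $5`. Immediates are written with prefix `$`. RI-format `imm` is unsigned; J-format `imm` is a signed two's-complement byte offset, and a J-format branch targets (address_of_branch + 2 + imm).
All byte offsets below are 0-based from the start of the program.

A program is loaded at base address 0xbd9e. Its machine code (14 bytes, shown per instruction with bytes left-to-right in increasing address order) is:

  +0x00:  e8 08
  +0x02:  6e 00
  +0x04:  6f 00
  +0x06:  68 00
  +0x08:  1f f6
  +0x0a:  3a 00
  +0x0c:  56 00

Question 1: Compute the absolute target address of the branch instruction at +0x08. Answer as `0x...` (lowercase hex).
0xbd9e

@+08  big-endian(1f f6) = 0x1ff6
  op=0x1ff6>>10=0x7 ⇒ bne (J)
  imm: (w>>0)&0x3ff=0x3f6 (s10→-10) → $-10
  target = base 0xbd9e + off 0x08 + 2 + imm -10 = 0xbd9e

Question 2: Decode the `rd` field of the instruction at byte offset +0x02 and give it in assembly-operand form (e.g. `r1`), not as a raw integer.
r2

+0x02: 6e 00 ⇒ word 0x6e00 (big)
  opcode bits[15:10]=0x1b: dec/R
  [9:8] rd=2 = r2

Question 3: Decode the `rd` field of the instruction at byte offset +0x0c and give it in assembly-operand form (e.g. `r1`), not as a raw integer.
+0x0c: 56 00 ⇒ word 0x5600 (big)
  top 6b → 0x15 → psh [R]
  rd: (w>>8)&0x3=0x2 → r2

r2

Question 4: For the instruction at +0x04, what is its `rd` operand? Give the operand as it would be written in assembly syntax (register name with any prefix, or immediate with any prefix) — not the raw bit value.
off 0x04: read 6f 00 as big → 0x6f00
  opcode bits[15:10]=0x1b: dec/R
  [9:8] rd=3 = r3

r3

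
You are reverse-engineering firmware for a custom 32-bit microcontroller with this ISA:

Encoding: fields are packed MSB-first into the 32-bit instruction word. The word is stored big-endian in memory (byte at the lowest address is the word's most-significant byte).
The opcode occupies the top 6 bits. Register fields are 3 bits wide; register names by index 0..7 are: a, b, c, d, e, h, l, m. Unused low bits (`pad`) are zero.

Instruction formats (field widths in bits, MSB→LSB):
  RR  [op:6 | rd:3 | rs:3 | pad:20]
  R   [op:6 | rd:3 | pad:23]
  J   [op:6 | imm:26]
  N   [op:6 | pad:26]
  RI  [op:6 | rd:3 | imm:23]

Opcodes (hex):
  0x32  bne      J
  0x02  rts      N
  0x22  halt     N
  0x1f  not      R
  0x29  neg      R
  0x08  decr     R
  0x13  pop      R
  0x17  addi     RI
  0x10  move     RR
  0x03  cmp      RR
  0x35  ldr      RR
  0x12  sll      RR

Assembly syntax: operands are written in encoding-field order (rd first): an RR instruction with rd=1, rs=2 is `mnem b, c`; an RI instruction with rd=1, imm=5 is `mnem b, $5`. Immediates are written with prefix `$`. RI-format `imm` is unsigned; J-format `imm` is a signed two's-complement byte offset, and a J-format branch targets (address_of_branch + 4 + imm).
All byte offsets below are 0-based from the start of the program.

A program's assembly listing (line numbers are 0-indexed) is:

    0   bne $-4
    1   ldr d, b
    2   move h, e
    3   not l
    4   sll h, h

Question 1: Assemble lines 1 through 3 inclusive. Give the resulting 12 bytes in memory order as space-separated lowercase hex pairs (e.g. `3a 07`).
d5 90 00 00 42 c0 00 00 7f 00 00 00

L1: ldr op=0x35:6|rd=3:3|rs=1:3|pad=0:20 ⇒ 0xd5900000 ⇒ big d5 90 00 00
L2: move op=0x10:6|rd=5:3|rs=4:3|pad=0:20 ⇒ 0x42c00000 ⇒ big 42 c0 00 00
L3: not op=0x1f:6|rd=6:3|pad=0:23 ⇒ 0x7f000000 ⇒ big 7f 00 00 00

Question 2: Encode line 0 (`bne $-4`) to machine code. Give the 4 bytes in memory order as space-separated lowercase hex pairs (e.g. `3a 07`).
cb ff ff fc

line 0 (bne): pack op=0x32:6|imm=-4:26 = 0xcbfffffc; big→ cb ff ff fc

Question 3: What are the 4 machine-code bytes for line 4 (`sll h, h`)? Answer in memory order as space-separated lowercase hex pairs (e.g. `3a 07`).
4. sll fields op=0x12:6|rd=5:3|rs=5:3|pad=0:20 → word 4ad00000h → 4a d0 00 00

4a d0 00 00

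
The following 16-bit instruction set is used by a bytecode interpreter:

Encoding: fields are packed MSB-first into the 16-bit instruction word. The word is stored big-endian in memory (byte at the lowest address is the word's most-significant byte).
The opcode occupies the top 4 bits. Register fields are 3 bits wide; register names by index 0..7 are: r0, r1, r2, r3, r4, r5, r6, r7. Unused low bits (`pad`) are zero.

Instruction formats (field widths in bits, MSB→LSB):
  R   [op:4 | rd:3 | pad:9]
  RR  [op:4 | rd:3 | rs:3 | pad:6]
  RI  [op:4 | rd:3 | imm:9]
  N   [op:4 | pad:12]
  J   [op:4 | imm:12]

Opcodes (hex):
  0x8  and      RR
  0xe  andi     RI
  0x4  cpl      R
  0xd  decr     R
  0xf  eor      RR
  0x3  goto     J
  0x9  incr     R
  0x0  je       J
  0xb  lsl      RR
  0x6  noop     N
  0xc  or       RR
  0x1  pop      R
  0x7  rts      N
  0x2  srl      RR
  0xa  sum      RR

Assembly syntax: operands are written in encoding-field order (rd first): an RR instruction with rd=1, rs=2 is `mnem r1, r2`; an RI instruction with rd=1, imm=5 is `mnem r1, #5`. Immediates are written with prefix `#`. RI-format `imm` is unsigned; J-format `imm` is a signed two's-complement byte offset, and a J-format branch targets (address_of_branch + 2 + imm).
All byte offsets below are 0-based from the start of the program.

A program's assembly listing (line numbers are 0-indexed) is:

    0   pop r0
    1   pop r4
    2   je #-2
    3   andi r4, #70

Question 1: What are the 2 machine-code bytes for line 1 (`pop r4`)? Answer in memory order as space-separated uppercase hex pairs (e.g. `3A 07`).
18 00

line 1 (pop): pack op=0x1:4|rd=4:3|pad=0:9 = 0x1800; big→ 18 00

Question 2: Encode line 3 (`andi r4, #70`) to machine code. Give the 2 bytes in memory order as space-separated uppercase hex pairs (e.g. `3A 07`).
L3: andi op=0xe:4|rd=4:3|imm=70:9 ⇒ 0xe846 ⇒ big e8 46

E8 46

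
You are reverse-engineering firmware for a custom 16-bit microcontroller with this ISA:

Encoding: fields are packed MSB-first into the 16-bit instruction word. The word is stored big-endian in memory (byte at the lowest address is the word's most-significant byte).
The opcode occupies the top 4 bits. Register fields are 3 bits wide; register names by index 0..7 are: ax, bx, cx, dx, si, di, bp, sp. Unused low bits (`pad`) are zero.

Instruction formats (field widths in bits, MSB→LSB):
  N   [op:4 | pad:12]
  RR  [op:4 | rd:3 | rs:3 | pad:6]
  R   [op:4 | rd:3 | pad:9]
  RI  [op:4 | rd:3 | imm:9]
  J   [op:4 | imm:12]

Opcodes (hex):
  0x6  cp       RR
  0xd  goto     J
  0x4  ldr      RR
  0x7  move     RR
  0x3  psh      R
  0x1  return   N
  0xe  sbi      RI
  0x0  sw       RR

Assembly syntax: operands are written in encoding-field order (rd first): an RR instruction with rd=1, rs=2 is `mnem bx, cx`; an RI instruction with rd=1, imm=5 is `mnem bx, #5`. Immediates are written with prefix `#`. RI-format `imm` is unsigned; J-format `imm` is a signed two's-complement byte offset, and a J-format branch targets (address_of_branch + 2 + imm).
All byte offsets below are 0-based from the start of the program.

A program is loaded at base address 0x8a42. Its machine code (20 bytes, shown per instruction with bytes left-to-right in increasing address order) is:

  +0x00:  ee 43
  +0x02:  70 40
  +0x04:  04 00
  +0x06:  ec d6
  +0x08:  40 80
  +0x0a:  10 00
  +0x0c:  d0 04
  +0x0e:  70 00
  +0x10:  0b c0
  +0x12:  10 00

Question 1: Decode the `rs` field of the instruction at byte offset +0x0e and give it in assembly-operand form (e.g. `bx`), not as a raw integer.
ax

off 0x0e: read 70 00 as big → 0x7000
  opcode bits[15:12]=0x7: move/RR
  [11:9] rd=0 = ax
  [8:6] rs=0 = ax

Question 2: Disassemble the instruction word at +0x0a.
return

[0a] 10 00 → 0x1000
  opcode bits[15:12]=0x1: return/N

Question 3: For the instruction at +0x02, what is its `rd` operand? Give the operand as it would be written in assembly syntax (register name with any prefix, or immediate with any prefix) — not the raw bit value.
ax

[02] 70 40 → 0x7040
  opcode bits[15:12]=0x7: move/RR
  [11:9] rd=0 = ax
  [8:6] rs=1 = bx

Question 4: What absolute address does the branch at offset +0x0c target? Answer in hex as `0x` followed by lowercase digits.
0x8a54

+0x0c: d0 04 ⇒ word 0xd004 (big)
  opcode bits[15:12]=0xd: goto/J
  imm@[11:0]=0x4 ⇒ #4
  target = base 0x8a42 + off 0x0c + 2 + imm 4 = 0x8a54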